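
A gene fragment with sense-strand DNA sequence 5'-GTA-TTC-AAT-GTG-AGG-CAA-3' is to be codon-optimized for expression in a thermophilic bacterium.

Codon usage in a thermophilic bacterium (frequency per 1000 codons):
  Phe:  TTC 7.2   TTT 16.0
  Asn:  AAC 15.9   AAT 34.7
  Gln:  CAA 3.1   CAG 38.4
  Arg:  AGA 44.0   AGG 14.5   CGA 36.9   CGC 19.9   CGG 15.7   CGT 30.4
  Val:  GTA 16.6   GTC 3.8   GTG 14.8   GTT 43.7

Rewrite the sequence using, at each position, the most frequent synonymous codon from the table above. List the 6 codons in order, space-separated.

Codon 1 (Val): best is GTT at 43.7.
Codon 2 (Phe): best is TTT at 16.0.
Codon 3 (Asn): best is AAT at 34.7.
Codon 4 (Val): best is GTT at 43.7.
Codon 5 (Arg): best is AGA at 44.0.
Codon 6 (Gln): best is CAG at 38.4.

GTT TTT AAT GTT AGA CAG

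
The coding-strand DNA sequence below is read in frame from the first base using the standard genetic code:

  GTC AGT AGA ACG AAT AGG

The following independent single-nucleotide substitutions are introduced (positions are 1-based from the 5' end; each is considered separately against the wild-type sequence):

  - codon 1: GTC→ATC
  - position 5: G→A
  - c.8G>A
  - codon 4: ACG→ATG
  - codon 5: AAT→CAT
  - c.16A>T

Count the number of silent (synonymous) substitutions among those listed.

0

Codon 1: GTC (Val) → ATC (Ile) — missense.
Codon 2: AGT (Ser) → AAT (Asn) — missense.
Codon 3: AGA (Arg) → AAA (Lys) — missense.
Codon 4: ACG (Thr) → ATG (Met) — missense.
Codon 5: AAT (Asn) → CAT (His) — missense.
Codon 6: AGG (Arg) → TGG (Trp) — missense.
Synonymous: 0 of 6.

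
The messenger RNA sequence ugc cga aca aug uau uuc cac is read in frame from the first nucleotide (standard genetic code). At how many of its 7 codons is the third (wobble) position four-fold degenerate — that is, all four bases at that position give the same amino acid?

Codon 1 UGC (Cys): third position 2-fold.
Codon 2 CGA (Arg): third position 4-fold.
Codon 3 ACA (Thr): third position 4-fold.
Codon 4 AUG (Met): third position 1-fold.
Codon 5 UAU (Tyr): third position 2-fold.
Codon 6 UUC (Phe): third position 2-fold.
Codon 7 CAC (His): third position 2-fold.
Four-fold degenerate third positions: 2.

2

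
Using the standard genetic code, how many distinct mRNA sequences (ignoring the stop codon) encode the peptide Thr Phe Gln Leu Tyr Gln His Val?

3072

Thr: 4 codons.
Phe: 2 codons.
Gln: 2 codons.
Leu: 6 codons.
Tyr: 2 codons.
Gln: 2 codons.
His: 2 codons.
Val: 4 codons.
4 × 2 × 2 × 6 × 2 × 2 × 2 × 4 = 3072.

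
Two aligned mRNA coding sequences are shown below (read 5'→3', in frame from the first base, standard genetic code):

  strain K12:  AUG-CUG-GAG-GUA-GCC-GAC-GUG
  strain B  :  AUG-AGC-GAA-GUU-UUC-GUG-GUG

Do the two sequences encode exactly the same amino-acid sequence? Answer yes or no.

Codon 1: AUG Met / AUG Met — identical.
Codon 2: CUG Leu / AGC Ser — nonsynonymous.
Codon 3: GAG Glu / GAA Glu — synonymous.
Codon 4: GUA Val / GUU Val — synonymous.
Codon 5: GCC Ala / UUC Phe — nonsynonymous.
Codon 6: GAC Asp / GUG Val — nonsynonymous.
Codon 7: GUG Val / GUG Val — identical.
Nonsynonymous differences: 3 → different protein.

no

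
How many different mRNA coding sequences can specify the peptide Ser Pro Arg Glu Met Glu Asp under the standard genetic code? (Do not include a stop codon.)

1152

Ser: 6 codons.
Pro: 4 codons.
Arg: 6 codons.
Glu: 2 codons.
Met: 1 codon.
Glu: 2 codons.
Asp: 2 codons.
6 × 4 × 6 × 2 × 1 × 2 × 2 = 1152.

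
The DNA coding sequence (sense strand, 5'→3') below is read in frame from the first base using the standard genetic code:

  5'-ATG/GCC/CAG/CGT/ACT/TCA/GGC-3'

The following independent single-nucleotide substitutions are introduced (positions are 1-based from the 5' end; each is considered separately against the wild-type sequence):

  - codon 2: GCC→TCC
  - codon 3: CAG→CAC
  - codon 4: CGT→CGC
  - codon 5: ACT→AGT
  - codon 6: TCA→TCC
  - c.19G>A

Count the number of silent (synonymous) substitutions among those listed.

2

Codon 2: GCC (Ala) → TCC (Ser) — missense.
Codon 3: CAG (Gln) → CAC (His) — missense.
Codon 4: CGT (Arg) → CGC (Arg) — synonymous.
Codon 5: ACT (Thr) → AGT (Ser) — missense.
Codon 6: TCA (Ser) → TCC (Ser) — synonymous.
Codon 7: GGC (Gly) → AGC (Ser) — missense.
Synonymous: 2 of 6.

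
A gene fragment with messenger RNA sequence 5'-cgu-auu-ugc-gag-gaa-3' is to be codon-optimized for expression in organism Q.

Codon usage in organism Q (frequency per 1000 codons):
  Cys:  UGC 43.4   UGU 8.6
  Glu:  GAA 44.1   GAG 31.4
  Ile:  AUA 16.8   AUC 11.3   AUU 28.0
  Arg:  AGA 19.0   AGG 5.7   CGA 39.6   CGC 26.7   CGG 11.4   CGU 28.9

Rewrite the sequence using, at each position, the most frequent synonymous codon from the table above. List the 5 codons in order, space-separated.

CGA AUU UGC GAA GAA

Codon 1 (Arg): best is CGA at 39.6.
Codon 2 (Ile): best is AUU at 28.0.
Codon 3 (Cys): best is UGC at 43.4.
Codon 4 (Glu): best is GAA at 44.1.
Codon 5 (Glu): best is GAA at 44.1.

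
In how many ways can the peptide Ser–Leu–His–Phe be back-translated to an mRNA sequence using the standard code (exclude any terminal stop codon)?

Ser: 6 codons.
Leu: 6 codons.
His: 2 codons.
Phe: 2 codons.
6 × 6 × 2 × 2 = 144.

144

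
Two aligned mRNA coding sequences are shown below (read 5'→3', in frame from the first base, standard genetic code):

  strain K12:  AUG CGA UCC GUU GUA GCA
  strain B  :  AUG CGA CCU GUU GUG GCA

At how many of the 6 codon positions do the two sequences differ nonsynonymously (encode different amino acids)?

Codon 1: AUG Met / AUG Met — identical.
Codon 2: CGA Arg / CGA Arg — identical.
Codon 3: UCC Ser / CCU Pro — nonsynonymous.
Codon 4: GUU Val / GUU Val — identical.
Codon 5: GUA Val / GUG Val — synonymous.
Codon 6: GCA Ala / GCA Ala — identical.
Nonsynonymous differences: 1.

1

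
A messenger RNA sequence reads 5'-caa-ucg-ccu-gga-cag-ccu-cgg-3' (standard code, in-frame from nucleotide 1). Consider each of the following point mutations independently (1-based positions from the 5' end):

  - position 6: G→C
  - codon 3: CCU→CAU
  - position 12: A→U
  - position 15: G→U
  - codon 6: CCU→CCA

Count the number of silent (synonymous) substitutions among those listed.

3

Codon 2: UCG (Ser) → UCC (Ser) — synonymous.
Codon 3: CCU (Pro) → CAU (His) — missense.
Codon 4: GGA (Gly) → GGU (Gly) — synonymous.
Codon 5: CAG (Gln) → CAU (His) — missense.
Codon 6: CCU (Pro) → CCA (Pro) — synonymous.
Synonymous: 3 of 5.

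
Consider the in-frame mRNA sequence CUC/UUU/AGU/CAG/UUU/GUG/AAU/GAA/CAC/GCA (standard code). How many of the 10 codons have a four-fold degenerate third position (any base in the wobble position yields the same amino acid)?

3

Codon 1 CUC (Leu): third position 4-fold.
Codon 2 UUU (Phe): third position 2-fold.
Codon 3 AGU (Ser): third position 2-fold.
Codon 4 CAG (Gln): third position 2-fold.
Codon 5 UUU (Phe): third position 2-fold.
Codon 6 GUG (Val): third position 4-fold.
Codon 7 AAU (Asn): third position 2-fold.
Codon 8 GAA (Glu): third position 2-fold.
Codon 9 CAC (His): third position 2-fold.
Codon 10 GCA (Ala): third position 4-fold.
Four-fold degenerate third positions: 3.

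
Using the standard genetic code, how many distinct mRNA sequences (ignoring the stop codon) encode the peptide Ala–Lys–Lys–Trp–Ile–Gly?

192

Ala: 4 codons.
Lys: 2 codons.
Lys: 2 codons.
Trp: 1 codon.
Ile: 3 codons.
Gly: 4 codons.
4 × 2 × 2 × 1 × 3 × 4 = 192.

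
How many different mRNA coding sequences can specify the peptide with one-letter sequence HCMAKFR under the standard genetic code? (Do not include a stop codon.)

384

His: 2 codons.
Cys: 2 codons.
Met: 1 codon.
Ala: 4 codons.
Lys: 2 codons.
Phe: 2 codons.
Arg: 6 codons.
2 × 2 × 1 × 4 × 2 × 2 × 6 = 384.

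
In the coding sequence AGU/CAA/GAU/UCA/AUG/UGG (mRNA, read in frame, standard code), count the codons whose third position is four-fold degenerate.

1

Codon 1 AGU (Ser): third position 2-fold.
Codon 2 CAA (Gln): third position 2-fold.
Codon 3 GAU (Asp): third position 2-fold.
Codon 4 UCA (Ser): third position 4-fold.
Codon 5 AUG (Met): third position 1-fold.
Codon 6 UGG (Trp): third position 1-fold.
Four-fold degenerate third positions: 1.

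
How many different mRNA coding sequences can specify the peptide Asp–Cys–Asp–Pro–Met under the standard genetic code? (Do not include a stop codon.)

Asp: 2 codons.
Cys: 2 codons.
Asp: 2 codons.
Pro: 4 codons.
Met: 1 codon.
2 × 2 × 2 × 4 × 1 = 32.

32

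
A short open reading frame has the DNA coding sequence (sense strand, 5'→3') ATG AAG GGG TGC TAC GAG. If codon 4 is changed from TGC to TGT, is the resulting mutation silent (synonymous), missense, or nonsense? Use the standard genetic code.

Position 12 falls in codon 4: TGC → Cys.
After the substitution the codon is TGT → Cys.
Both encode Cys, so the change is synonymous.

silent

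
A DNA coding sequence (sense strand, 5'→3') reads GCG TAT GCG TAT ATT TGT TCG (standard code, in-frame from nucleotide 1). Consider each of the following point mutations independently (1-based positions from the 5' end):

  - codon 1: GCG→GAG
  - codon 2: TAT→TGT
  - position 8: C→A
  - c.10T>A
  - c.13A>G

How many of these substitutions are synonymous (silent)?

0

Codon 1: GCG (Ala) → GAG (Glu) — missense.
Codon 2: TAT (Tyr) → TGT (Cys) — missense.
Codon 3: GCG (Ala) → GAG (Glu) — missense.
Codon 4: TAT (Tyr) → AAT (Asn) — missense.
Codon 5: ATT (Ile) → GTT (Val) — missense.
Synonymous: 0 of 5.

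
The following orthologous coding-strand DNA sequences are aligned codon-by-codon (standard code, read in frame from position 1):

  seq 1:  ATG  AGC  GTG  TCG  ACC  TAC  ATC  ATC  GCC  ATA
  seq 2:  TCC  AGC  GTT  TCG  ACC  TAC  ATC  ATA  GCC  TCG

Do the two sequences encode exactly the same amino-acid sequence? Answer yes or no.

no

Codon 1: ATG Met / TCC Ser — nonsynonymous.
Codon 2: AGC Ser / AGC Ser — identical.
Codon 3: GTG Val / GTT Val — synonymous.
Codon 4: TCG Ser / TCG Ser — identical.
Codon 5: ACC Thr / ACC Thr — identical.
Codon 6: TAC Tyr / TAC Tyr — identical.
Codon 7: ATC Ile / ATC Ile — identical.
Codon 8: ATC Ile / ATA Ile — synonymous.
Codon 9: GCC Ala / GCC Ala — identical.
Codon 10: ATA Ile / TCG Ser — nonsynonymous.
Nonsynonymous differences: 2 → different protein.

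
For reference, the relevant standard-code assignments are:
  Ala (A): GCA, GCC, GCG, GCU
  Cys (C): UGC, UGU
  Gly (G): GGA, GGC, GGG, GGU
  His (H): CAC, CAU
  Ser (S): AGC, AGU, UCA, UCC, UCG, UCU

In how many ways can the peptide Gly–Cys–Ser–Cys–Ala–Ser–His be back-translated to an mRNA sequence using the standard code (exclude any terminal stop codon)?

4608

Gly: 4 codons.
Cys: 2 codons.
Ser: 6 codons.
Cys: 2 codons.
Ala: 4 codons.
Ser: 6 codons.
His: 2 codons.
4 × 2 × 6 × 2 × 4 × 6 × 2 = 4608.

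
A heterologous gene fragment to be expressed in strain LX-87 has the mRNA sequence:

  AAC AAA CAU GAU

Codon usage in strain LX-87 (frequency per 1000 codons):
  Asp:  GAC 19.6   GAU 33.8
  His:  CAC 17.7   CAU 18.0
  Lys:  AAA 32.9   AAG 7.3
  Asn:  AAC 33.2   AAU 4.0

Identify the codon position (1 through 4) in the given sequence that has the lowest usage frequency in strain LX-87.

3

Codon 1 AAC (Asn): 33.2 per 1000.
Codon 2 AAA (Lys): 32.9 per 1000.
Codon 3 CAU (His): 18.0 per 1000.
Codon 4 GAU (Asp): 33.8 per 1000.
Lowest frequency is 18.0 at codon 3.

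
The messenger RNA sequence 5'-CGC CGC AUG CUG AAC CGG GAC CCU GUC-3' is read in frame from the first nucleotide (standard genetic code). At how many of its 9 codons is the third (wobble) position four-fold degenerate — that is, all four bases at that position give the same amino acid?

6

Codon 1 CGC (Arg): third position 4-fold.
Codon 2 CGC (Arg): third position 4-fold.
Codon 3 AUG (Met): third position 1-fold.
Codon 4 CUG (Leu): third position 4-fold.
Codon 5 AAC (Asn): third position 2-fold.
Codon 6 CGG (Arg): third position 4-fold.
Codon 7 GAC (Asp): third position 2-fold.
Codon 8 CCU (Pro): third position 4-fold.
Codon 9 GUC (Val): third position 4-fold.
Four-fold degenerate third positions: 6.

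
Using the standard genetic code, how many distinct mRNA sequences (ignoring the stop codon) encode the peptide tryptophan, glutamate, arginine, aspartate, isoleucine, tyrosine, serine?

Trp: 1 codon.
Glu: 2 codons.
Arg: 6 codons.
Asp: 2 codons.
Ile: 3 codons.
Tyr: 2 codons.
Ser: 6 codons.
1 × 2 × 6 × 2 × 3 × 2 × 6 = 864.

864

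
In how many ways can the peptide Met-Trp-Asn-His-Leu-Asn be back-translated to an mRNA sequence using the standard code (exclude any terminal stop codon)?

Met: 1 codon.
Trp: 1 codon.
Asn: 2 codons.
His: 2 codons.
Leu: 6 codons.
Asn: 2 codons.
1 × 1 × 2 × 2 × 6 × 2 = 48.

48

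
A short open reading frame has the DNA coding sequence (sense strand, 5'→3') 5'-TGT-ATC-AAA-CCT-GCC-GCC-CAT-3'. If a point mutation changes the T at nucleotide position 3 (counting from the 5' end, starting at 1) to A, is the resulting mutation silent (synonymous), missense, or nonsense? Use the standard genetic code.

nonsense

Position 3 falls in codon 1: TGT → Cys.
After the substitution the codon is TGA → Stop.
The new codon is a stop codon, so this is a nonsense mutation.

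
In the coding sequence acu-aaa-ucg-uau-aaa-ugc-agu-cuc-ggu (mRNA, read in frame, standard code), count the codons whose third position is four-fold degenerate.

4

Codon 1 ACU (Thr): third position 4-fold.
Codon 2 AAA (Lys): third position 2-fold.
Codon 3 UCG (Ser): third position 4-fold.
Codon 4 UAU (Tyr): third position 2-fold.
Codon 5 AAA (Lys): third position 2-fold.
Codon 6 UGC (Cys): third position 2-fold.
Codon 7 AGU (Ser): third position 2-fold.
Codon 8 CUC (Leu): third position 4-fold.
Codon 9 GGU (Gly): third position 4-fold.
Four-fold degenerate third positions: 4.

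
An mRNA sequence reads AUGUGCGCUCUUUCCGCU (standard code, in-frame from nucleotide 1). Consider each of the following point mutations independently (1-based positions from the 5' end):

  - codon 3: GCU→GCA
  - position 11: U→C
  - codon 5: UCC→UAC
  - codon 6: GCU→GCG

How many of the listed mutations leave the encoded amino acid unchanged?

Codon 3: GCU (Ala) → GCA (Ala) — synonymous.
Codon 4: CUU (Leu) → CCU (Pro) — missense.
Codon 5: UCC (Ser) → UAC (Tyr) — missense.
Codon 6: GCU (Ala) → GCG (Ala) — synonymous.
Synonymous: 2 of 4.

2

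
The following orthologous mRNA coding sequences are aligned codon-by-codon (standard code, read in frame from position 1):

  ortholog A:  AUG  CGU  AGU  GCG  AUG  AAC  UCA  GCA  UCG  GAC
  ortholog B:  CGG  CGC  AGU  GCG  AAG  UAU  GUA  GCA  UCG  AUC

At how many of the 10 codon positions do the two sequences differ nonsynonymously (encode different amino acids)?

5

Codon 1: AUG Met / CGG Arg — nonsynonymous.
Codon 2: CGU Arg / CGC Arg — synonymous.
Codon 3: AGU Ser / AGU Ser — identical.
Codon 4: GCG Ala / GCG Ala — identical.
Codon 5: AUG Met / AAG Lys — nonsynonymous.
Codon 6: AAC Asn / UAU Tyr — nonsynonymous.
Codon 7: UCA Ser / GUA Val — nonsynonymous.
Codon 8: GCA Ala / GCA Ala — identical.
Codon 9: UCG Ser / UCG Ser — identical.
Codon 10: GAC Asp / AUC Ile — nonsynonymous.
Nonsynonymous differences: 5.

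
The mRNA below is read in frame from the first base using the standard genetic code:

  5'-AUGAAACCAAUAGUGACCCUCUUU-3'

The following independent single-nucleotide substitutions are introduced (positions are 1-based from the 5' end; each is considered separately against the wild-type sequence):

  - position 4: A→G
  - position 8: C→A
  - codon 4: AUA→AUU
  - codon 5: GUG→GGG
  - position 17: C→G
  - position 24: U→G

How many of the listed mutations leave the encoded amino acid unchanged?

1

Codon 2: AAA (Lys) → GAA (Glu) — missense.
Codon 3: CCA (Pro) → CAA (Gln) — missense.
Codon 4: AUA (Ile) → AUU (Ile) — synonymous.
Codon 5: GUG (Val) → GGG (Gly) — missense.
Codon 6: ACC (Thr) → AGC (Ser) — missense.
Codon 8: UUU (Phe) → UUG (Leu) — missense.
Synonymous: 1 of 6.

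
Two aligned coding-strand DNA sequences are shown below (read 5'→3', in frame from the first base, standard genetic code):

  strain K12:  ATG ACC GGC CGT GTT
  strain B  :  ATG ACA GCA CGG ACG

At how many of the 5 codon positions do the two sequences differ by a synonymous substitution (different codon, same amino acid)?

2

Codon 1: ATG Met / ATG Met — identical.
Codon 2: ACC Thr / ACA Thr — synonymous.
Codon 3: GGC Gly / GCA Ala — nonsynonymous.
Codon 4: CGT Arg / CGG Arg — synonymous.
Codon 5: GTT Val / ACG Thr — nonsynonymous.
Synonymous differences: 2.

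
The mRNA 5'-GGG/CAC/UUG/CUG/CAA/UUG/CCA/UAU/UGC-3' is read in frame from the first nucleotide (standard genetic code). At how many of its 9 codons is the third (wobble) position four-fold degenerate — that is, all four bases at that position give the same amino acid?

3

Codon 1 GGG (Gly): third position 4-fold.
Codon 2 CAC (His): third position 2-fold.
Codon 3 UUG (Leu): third position 2-fold.
Codon 4 CUG (Leu): third position 4-fold.
Codon 5 CAA (Gln): third position 2-fold.
Codon 6 UUG (Leu): third position 2-fold.
Codon 7 CCA (Pro): third position 4-fold.
Codon 8 UAU (Tyr): third position 2-fold.
Codon 9 UGC (Cys): third position 2-fold.
Four-fold degenerate third positions: 3.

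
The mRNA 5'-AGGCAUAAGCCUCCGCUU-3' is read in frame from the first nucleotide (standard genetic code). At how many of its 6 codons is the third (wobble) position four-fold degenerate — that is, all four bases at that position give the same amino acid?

3

Codon 1 AGG (Arg): third position 2-fold.
Codon 2 CAU (His): third position 2-fold.
Codon 3 AAG (Lys): third position 2-fold.
Codon 4 CCU (Pro): third position 4-fold.
Codon 5 CCG (Pro): third position 4-fold.
Codon 6 CUU (Leu): third position 4-fold.
Four-fold degenerate third positions: 3.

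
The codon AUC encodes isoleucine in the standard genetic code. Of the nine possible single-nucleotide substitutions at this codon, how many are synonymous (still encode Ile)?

2

Position 1: none → 0 synonymous.
Position 2: none → 0 synonymous.
Position 3: AUU, AUA → 2 synonymous.
Total: 0 + 0 + 2 = 2.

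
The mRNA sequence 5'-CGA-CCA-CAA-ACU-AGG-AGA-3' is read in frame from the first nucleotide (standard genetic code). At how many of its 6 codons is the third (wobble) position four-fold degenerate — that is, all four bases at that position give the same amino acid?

3

Codon 1 CGA (Arg): third position 4-fold.
Codon 2 CCA (Pro): third position 4-fold.
Codon 3 CAA (Gln): third position 2-fold.
Codon 4 ACU (Thr): third position 4-fold.
Codon 5 AGG (Arg): third position 2-fold.
Codon 6 AGA (Arg): third position 2-fold.
Four-fold degenerate third positions: 3.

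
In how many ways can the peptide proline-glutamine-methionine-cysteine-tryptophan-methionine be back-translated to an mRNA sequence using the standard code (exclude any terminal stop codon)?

Pro: 4 codons.
Gln: 2 codons.
Met: 1 codon.
Cys: 2 codons.
Trp: 1 codon.
Met: 1 codon.
4 × 2 × 1 × 2 × 1 × 1 = 16.

16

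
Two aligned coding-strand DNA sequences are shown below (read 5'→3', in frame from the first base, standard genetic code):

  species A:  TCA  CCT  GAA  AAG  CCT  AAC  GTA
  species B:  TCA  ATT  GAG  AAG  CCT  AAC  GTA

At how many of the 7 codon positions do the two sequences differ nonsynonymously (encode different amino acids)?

1

Codon 1: TCA Ser / TCA Ser — identical.
Codon 2: CCT Pro / ATT Ile — nonsynonymous.
Codon 3: GAA Glu / GAG Glu — synonymous.
Codon 4: AAG Lys / AAG Lys — identical.
Codon 5: CCT Pro / CCT Pro — identical.
Codon 6: AAC Asn / AAC Asn — identical.
Codon 7: GTA Val / GTA Val — identical.
Nonsynonymous differences: 1.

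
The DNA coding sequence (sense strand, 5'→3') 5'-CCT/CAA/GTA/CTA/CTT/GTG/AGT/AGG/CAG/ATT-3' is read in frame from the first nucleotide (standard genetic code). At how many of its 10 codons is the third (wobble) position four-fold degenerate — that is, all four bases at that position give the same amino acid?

Codon 1 CCT (Pro): third position 4-fold.
Codon 2 CAA (Gln): third position 2-fold.
Codon 3 GTA (Val): third position 4-fold.
Codon 4 CTA (Leu): third position 4-fold.
Codon 5 CTT (Leu): third position 4-fold.
Codon 6 GTG (Val): third position 4-fold.
Codon 7 AGT (Ser): third position 2-fold.
Codon 8 AGG (Arg): third position 2-fold.
Codon 9 CAG (Gln): third position 2-fold.
Codon 10 ATT (Ile): third position 3-fold.
Four-fold degenerate third positions: 5.

5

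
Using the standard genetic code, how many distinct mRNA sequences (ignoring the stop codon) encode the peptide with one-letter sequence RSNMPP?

1152

Arg: 6 codons.
Ser: 6 codons.
Asn: 2 codons.
Met: 1 codon.
Pro: 4 codons.
Pro: 4 codons.
6 × 6 × 2 × 1 × 4 × 4 = 1152.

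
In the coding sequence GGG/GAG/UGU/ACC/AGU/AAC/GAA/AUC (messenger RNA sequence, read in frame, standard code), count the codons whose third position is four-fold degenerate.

Codon 1 GGG (Gly): third position 4-fold.
Codon 2 GAG (Glu): third position 2-fold.
Codon 3 UGU (Cys): third position 2-fold.
Codon 4 ACC (Thr): third position 4-fold.
Codon 5 AGU (Ser): third position 2-fold.
Codon 6 AAC (Asn): third position 2-fold.
Codon 7 GAA (Glu): third position 2-fold.
Codon 8 AUC (Ile): third position 3-fold.
Four-fold degenerate third positions: 2.

2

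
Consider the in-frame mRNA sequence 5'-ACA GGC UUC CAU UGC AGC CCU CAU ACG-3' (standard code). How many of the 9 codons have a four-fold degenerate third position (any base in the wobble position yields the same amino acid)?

4

Codon 1 ACA (Thr): third position 4-fold.
Codon 2 GGC (Gly): third position 4-fold.
Codon 3 UUC (Phe): third position 2-fold.
Codon 4 CAU (His): third position 2-fold.
Codon 5 UGC (Cys): third position 2-fold.
Codon 6 AGC (Ser): third position 2-fold.
Codon 7 CCU (Pro): third position 4-fold.
Codon 8 CAU (His): third position 2-fold.
Codon 9 ACG (Thr): third position 4-fold.
Four-fold degenerate third positions: 4.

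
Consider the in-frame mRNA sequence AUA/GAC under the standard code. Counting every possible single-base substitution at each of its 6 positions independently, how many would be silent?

3

Codon 1 (AUA, Ile): 2 synonymous substitutions.
Codon 2 (GAC, Asp): 1 synonymous substitution.
Total: 2 + 1 = 3.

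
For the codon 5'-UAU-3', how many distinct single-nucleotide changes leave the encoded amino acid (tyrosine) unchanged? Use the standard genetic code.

1

Position 1: none → 0 synonymous.
Position 2: none → 0 synonymous.
Position 3: UAC → 1 synonymous.
Total: 0 + 0 + 1 = 1.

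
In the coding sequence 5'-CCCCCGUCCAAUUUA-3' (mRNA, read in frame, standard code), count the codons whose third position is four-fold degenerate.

Codon 1 CCC (Pro): third position 4-fold.
Codon 2 CCG (Pro): third position 4-fold.
Codon 3 UCC (Ser): third position 4-fold.
Codon 4 AAU (Asn): third position 2-fold.
Codon 5 UUA (Leu): third position 2-fold.
Four-fold degenerate third positions: 3.

3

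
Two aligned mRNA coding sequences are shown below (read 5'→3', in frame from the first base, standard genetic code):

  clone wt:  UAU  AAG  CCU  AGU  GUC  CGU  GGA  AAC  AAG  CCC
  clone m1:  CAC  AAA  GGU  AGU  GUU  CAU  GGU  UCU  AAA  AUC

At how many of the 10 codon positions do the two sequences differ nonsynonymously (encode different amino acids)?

5

Codon 1: UAU Tyr / CAC His — nonsynonymous.
Codon 2: AAG Lys / AAA Lys — synonymous.
Codon 3: CCU Pro / GGU Gly — nonsynonymous.
Codon 4: AGU Ser / AGU Ser — identical.
Codon 5: GUC Val / GUU Val — synonymous.
Codon 6: CGU Arg / CAU His — nonsynonymous.
Codon 7: GGA Gly / GGU Gly — synonymous.
Codon 8: AAC Asn / UCU Ser — nonsynonymous.
Codon 9: AAG Lys / AAA Lys — synonymous.
Codon 10: CCC Pro / AUC Ile — nonsynonymous.
Nonsynonymous differences: 5.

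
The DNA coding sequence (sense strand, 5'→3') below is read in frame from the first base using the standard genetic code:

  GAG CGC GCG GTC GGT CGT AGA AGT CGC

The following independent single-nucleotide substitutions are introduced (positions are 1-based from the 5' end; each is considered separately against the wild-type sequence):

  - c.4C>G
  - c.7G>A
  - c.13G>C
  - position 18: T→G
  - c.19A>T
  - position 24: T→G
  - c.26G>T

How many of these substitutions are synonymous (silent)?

1

Codon 2: CGC (Arg) → GGC (Gly) — missense.
Codon 3: GCG (Ala) → ACG (Thr) — missense.
Codon 5: GGT (Gly) → CGT (Arg) — missense.
Codon 6: CGT (Arg) → CGG (Arg) — synonymous.
Codon 7: AGA (Arg) → TGA (Stop) — nonsense.
Codon 8: AGT (Ser) → AGG (Arg) — missense.
Codon 9: CGC (Arg) → CTC (Leu) — missense.
Synonymous: 1 of 7.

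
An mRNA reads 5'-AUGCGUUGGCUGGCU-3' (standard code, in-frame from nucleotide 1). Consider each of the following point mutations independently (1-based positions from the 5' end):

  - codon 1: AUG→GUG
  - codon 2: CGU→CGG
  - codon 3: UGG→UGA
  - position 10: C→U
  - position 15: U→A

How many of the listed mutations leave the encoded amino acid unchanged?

3

Codon 1: AUG (Met) → GUG (Val) — missense.
Codon 2: CGU (Arg) → CGG (Arg) — synonymous.
Codon 3: UGG (Trp) → UGA (Stop) — nonsense.
Codon 4: CUG (Leu) → UUG (Leu) — synonymous.
Codon 5: GCU (Ala) → GCA (Ala) — synonymous.
Synonymous: 3 of 5.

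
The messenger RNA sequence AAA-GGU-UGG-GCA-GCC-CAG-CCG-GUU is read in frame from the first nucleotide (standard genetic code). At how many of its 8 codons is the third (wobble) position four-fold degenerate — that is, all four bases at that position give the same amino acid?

Codon 1 AAA (Lys): third position 2-fold.
Codon 2 GGU (Gly): third position 4-fold.
Codon 3 UGG (Trp): third position 1-fold.
Codon 4 GCA (Ala): third position 4-fold.
Codon 5 GCC (Ala): third position 4-fold.
Codon 6 CAG (Gln): third position 2-fold.
Codon 7 CCG (Pro): third position 4-fold.
Codon 8 GUU (Val): third position 4-fold.
Four-fold degenerate third positions: 5.

5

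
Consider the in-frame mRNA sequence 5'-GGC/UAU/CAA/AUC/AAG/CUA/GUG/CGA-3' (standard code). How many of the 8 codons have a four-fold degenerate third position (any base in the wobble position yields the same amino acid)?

Codon 1 GGC (Gly): third position 4-fold.
Codon 2 UAU (Tyr): third position 2-fold.
Codon 3 CAA (Gln): third position 2-fold.
Codon 4 AUC (Ile): third position 3-fold.
Codon 5 AAG (Lys): third position 2-fold.
Codon 6 CUA (Leu): third position 4-fold.
Codon 7 GUG (Val): third position 4-fold.
Codon 8 CGA (Arg): third position 4-fold.
Four-fold degenerate third positions: 4.

4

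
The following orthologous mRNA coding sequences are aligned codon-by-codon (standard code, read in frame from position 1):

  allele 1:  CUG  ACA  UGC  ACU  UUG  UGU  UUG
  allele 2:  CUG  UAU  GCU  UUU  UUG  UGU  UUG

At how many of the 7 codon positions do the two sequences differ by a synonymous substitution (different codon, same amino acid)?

Codon 1: CUG Leu / CUG Leu — identical.
Codon 2: ACA Thr / UAU Tyr — nonsynonymous.
Codon 3: UGC Cys / GCU Ala — nonsynonymous.
Codon 4: ACU Thr / UUU Phe — nonsynonymous.
Codon 5: UUG Leu / UUG Leu — identical.
Codon 6: UGU Cys / UGU Cys — identical.
Codon 7: UUG Leu / UUG Leu — identical.
Synonymous differences: 0.

0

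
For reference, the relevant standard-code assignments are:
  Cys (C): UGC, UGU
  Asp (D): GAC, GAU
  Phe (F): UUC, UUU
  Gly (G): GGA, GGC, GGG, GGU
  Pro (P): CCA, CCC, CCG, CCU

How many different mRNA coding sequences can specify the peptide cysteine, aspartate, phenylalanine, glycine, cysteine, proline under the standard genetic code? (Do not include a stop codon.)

Cys: 2 codons.
Asp: 2 codons.
Phe: 2 codons.
Gly: 4 codons.
Cys: 2 codons.
Pro: 4 codons.
2 × 2 × 2 × 4 × 2 × 4 = 256.

256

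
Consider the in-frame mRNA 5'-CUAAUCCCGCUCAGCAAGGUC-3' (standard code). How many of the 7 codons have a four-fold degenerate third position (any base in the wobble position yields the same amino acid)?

Codon 1 CUA (Leu): third position 4-fold.
Codon 2 AUC (Ile): third position 3-fold.
Codon 3 CCG (Pro): third position 4-fold.
Codon 4 CUC (Leu): third position 4-fold.
Codon 5 AGC (Ser): third position 2-fold.
Codon 6 AAG (Lys): third position 2-fold.
Codon 7 GUC (Val): third position 4-fold.
Four-fold degenerate third positions: 4.

4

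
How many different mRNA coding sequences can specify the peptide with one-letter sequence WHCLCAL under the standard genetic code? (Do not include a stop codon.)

1152

Trp: 1 codon.
His: 2 codons.
Cys: 2 codons.
Leu: 6 codons.
Cys: 2 codons.
Ala: 4 codons.
Leu: 6 codons.
1 × 2 × 2 × 6 × 2 × 4 × 6 = 1152.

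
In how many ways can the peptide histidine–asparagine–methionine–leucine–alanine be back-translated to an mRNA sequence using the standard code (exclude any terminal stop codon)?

96

His: 2 codons.
Asn: 2 codons.
Met: 1 codon.
Leu: 6 codons.
Ala: 4 codons.
2 × 2 × 1 × 6 × 4 = 96.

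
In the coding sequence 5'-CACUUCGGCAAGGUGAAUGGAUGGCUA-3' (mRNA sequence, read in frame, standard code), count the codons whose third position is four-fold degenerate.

Codon 1 CAC (His): third position 2-fold.
Codon 2 UUC (Phe): third position 2-fold.
Codon 3 GGC (Gly): third position 4-fold.
Codon 4 AAG (Lys): third position 2-fold.
Codon 5 GUG (Val): third position 4-fold.
Codon 6 AAU (Asn): third position 2-fold.
Codon 7 GGA (Gly): third position 4-fold.
Codon 8 UGG (Trp): third position 1-fold.
Codon 9 CUA (Leu): third position 4-fold.
Four-fold degenerate third positions: 4.

4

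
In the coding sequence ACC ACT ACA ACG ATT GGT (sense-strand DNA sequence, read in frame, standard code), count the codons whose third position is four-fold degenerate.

Codon 1 ACC (Thr): third position 4-fold.
Codon 2 ACT (Thr): third position 4-fold.
Codon 3 ACA (Thr): third position 4-fold.
Codon 4 ACG (Thr): third position 4-fold.
Codon 5 ATT (Ile): third position 3-fold.
Codon 6 GGT (Gly): third position 4-fold.
Four-fold degenerate third positions: 5.

5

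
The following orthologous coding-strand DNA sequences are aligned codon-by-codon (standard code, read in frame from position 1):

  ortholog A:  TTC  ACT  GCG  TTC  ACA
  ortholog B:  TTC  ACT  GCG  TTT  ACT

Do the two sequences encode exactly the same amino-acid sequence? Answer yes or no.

Codon 1: TTC Phe / TTC Phe — identical.
Codon 2: ACT Thr / ACT Thr — identical.
Codon 3: GCG Ala / GCG Ala — identical.
Codon 4: TTC Phe / TTT Phe — synonymous.
Codon 5: ACA Thr / ACT Thr — synonymous.
Nonsynonymous differences: 0 → same protein.

yes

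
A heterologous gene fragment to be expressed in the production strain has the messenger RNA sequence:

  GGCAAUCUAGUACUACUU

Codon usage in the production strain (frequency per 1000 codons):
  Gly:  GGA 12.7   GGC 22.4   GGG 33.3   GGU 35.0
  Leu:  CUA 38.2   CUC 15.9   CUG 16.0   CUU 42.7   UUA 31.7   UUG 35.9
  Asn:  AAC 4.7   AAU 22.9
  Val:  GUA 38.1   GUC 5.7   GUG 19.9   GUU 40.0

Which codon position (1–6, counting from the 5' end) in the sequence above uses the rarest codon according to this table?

1

Codon 1 GGC (Gly): 22.4 per 1000.
Codon 2 AAU (Asn): 22.9 per 1000.
Codon 3 CUA (Leu): 38.2 per 1000.
Codon 4 GUA (Val): 38.1 per 1000.
Codon 5 CUA (Leu): 38.2 per 1000.
Codon 6 CUU (Leu): 42.7 per 1000.
Lowest frequency is 22.4 at codon 1.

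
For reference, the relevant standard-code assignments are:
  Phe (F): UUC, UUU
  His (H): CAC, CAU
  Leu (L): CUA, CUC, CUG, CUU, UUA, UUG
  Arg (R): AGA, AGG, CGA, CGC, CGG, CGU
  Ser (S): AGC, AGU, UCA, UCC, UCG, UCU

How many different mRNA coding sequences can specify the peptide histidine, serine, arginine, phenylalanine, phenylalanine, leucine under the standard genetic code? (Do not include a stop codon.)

His: 2 codons.
Ser: 6 codons.
Arg: 6 codons.
Phe: 2 codons.
Phe: 2 codons.
Leu: 6 codons.
2 × 6 × 6 × 2 × 2 × 6 = 1728.

1728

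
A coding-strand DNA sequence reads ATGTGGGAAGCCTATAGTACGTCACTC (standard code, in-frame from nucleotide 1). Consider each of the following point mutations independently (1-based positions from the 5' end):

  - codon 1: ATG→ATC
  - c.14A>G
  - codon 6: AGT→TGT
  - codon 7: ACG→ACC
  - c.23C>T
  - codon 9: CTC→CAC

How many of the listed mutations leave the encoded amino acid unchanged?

Codon 1: ATG (Met) → ATC (Ile) — missense.
Codon 5: TAT (Tyr) → TGT (Cys) — missense.
Codon 6: AGT (Ser) → TGT (Cys) — missense.
Codon 7: ACG (Thr) → ACC (Thr) — synonymous.
Codon 8: TCA (Ser) → TTA (Leu) — missense.
Codon 9: CTC (Leu) → CAC (His) — missense.
Synonymous: 1 of 6.

1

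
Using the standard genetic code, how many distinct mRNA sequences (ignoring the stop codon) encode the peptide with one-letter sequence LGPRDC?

Leu: 6 codons.
Gly: 4 codons.
Pro: 4 codons.
Arg: 6 codons.
Asp: 2 codons.
Cys: 2 codons.
6 × 4 × 4 × 6 × 2 × 2 = 2304.

2304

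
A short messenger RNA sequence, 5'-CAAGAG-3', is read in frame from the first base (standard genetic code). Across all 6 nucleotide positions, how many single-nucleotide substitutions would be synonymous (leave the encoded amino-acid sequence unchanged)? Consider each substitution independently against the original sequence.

Codon 1 (CAA, Gln): 1 synonymous substitution.
Codon 2 (GAG, Glu): 1 synonymous substitution.
Total: 1 + 1 = 2.

2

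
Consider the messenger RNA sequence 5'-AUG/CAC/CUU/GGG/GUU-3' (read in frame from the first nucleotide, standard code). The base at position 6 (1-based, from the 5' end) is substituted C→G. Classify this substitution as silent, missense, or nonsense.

missense

Position 6 falls in codon 2: CAC → His.
After the substitution the codon is CAG → Gln.
His ≠ Gln, so this is a missense mutation.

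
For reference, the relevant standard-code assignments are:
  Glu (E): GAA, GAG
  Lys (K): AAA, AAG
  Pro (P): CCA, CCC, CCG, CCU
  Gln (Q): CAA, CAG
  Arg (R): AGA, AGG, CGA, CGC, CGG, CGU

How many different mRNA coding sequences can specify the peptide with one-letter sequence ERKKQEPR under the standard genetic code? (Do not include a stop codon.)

Glu: 2 codons.
Arg: 6 codons.
Lys: 2 codons.
Lys: 2 codons.
Gln: 2 codons.
Glu: 2 codons.
Pro: 4 codons.
Arg: 6 codons.
2 × 6 × 2 × 2 × 2 × 2 × 4 × 6 = 4608.

4608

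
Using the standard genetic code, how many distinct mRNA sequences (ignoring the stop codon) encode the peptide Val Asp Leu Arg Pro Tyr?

2304

Val: 4 codons.
Asp: 2 codons.
Leu: 6 codons.
Arg: 6 codons.
Pro: 4 codons.
Tyr: 2 codons.
4 × 2 × 6 × 6 × 4 × 2 = 2304.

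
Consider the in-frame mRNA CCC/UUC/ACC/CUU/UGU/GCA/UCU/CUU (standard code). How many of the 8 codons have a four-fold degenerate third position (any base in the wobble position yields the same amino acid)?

6

Codon 1 CCC (Pro): third position 4-fold.
Codon 2 UUC (Phe): third position 2-fold.
Codon 3 ACC (Thr): third position 4-fold.
Codon 4 CUU (Leu): third position 4-fold.
Codon 5 UGU (Cys): third position 2-fold.
Codon 6 GCA (Ala): third position 4-fold.
Codon 7 UCU (Ser): third position 4-fold.
Codon 8 CUU (Leu): third position 4-fold.
Four-fold degenerate third positions: 6.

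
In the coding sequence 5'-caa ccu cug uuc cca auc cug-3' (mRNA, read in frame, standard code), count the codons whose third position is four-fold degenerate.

4

Codon 1 CAA (Gln): third position 2-fold.
Codon 2 CCU (Pro): third position 4-fold.
Codon 3 CUG (Leu): third position 4-fold.
Codon 4 UUC (Phe): third position 2-fold.
Codon 5 CCA (Pro): third position 4-fold.
Codon 6 AUC (Ile): third position 3-fold.
Codon 7 CUG (Leu): third position 4-fold.
Four-fold degenerate third positions: 4.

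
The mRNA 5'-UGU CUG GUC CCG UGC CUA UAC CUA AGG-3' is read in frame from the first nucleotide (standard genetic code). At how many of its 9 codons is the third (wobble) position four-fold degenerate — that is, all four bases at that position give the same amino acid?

Codon 1 UGU (Cys): third position 2-fold.
Codon 2 CUG (Leu): third position 4-fold.
Codon 3 GUC (Val): third position 4-fold.
Codon 4 CCG (Pro): third position 4-fold.
Codon 5 UGC (Cys): third position 2-fold.
Codon 6 CUA (Leu): third position 4-fold.
Codon 7 UAC (Tyr): third position 2-fold.
Codon 8 CUA (Leu): third position 4-fold.
Codon 9 AGG (Arg): third position 2-fold.
Four-fold degenerate third positions: 5.

5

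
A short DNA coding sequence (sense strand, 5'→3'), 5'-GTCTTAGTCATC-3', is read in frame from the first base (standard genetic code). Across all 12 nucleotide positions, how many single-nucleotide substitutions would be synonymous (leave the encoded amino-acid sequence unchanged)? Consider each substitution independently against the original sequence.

10

Codon 1 (GTC, Val): 3 synonymous substitutions.
Codon 2 (TTA, Leu): 2 synonymous substitutions.
Codon 3 (GTC, Val): 3 synonymous substitutions.
Codon 4 (ATC, Ile): 2 synonymous substitutions.
Total: 3 + 2 + 3 + 2 = 10.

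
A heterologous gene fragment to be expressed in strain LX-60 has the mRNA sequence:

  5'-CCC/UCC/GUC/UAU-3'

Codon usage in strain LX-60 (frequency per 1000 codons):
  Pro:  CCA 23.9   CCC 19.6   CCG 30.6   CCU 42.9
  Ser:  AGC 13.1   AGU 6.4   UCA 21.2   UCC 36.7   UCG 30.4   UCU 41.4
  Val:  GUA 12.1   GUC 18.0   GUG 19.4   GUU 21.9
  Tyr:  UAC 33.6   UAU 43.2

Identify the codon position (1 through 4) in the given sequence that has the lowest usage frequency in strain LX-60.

Codon 1 CCC (Pro): 19.6 per 1000.
Codon 2 UCC (Ser): 36.7 per 1000.
Codon 3 GUC (Val): 18.0 per 1000.
Codon 4 UAU (Tyr): 43.2 per 1000.
Lowest frequency is 18.0 at codon 3.

3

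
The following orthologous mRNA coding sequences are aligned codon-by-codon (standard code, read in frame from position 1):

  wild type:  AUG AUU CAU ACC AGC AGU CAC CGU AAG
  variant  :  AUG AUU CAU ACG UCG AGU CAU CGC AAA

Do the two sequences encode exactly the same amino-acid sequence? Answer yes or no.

yes

Codon 1: AUG Met / AUG Met — identical.
Codon 2: AUU Ile / AUU Ile — identical.
Codon 3: CAU His / CAU His — identical.
Codon 4: ACC Thr / ACG Thr — synonymous.
Codon 5: AGC Ser / UCG Ser — synonymous.
Codon 6: AGU Ser / AGU Ser — identical.
Codon 7: CAC His / CAU His — synonymous.
Codon 8: CGU Arg / CGC Arg — synonymous.
Codon 9: AAG Lys / AAA Lys — synonymous.
Nonsynonymous differences: 0 → same protein.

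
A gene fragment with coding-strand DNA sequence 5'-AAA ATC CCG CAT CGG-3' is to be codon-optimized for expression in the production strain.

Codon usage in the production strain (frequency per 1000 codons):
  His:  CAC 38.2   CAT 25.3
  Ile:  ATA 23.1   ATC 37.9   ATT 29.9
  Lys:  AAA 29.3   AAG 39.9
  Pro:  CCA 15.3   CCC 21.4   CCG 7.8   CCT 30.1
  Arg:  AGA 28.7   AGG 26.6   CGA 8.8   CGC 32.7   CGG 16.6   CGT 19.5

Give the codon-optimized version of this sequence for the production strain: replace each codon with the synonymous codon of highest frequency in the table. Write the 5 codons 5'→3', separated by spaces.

AAG ATC CCT CAC CGC

Codon 1 (Lys): best is AAG at 39.9.
Codon 2 (Ile): best is ATC at 37.9.
Codon 3 (Pro): best is CCT at 30.1.
Codon 4 (His): best is CAC at 38.2.
Codon 5 (Arg): best is CGC at 32.7.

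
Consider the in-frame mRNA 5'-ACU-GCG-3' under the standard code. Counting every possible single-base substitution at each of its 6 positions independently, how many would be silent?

Codon 1 (ACU, Thr): 3 synonymous substitutions.
Codon 2 (GCG, Ala): 3 synonymous substitutions.
Total: 3 + 3 = 6.

6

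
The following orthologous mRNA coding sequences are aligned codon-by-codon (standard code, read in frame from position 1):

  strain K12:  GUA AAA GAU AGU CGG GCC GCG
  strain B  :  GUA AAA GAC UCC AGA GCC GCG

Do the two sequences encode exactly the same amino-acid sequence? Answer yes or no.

Codon 1: GUA Val / GUA Val — identical.
Codon 2: AAA Lys / AAA Lys — identical.
Codon 3: GAU Asp / GAC Asp — synonymous.
Codon 4: AGU Ser / UCC Ser — synonymous.
Codon 5: CGG Arg / AGA Arg — synonymous.
Codon 6: GCC Ala / GCC Ala — identical.
Codon 7: GCG Ala / GCG Ala — identical.
Nonsynonymous differences: 0 → same protein.

yes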